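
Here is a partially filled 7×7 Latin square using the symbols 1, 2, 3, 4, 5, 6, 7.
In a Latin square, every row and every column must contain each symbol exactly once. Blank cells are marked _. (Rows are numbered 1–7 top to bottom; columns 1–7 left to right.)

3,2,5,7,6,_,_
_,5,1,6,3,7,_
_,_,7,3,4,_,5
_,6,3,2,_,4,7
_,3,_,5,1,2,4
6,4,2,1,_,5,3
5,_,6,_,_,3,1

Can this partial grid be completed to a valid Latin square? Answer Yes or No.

Row 1, column 7: row 1 together with column 7 already contain {1, 2, 3, 4, 5, 6, 7} — every symbol — so nothing can go there. The grid has no valid completion.

No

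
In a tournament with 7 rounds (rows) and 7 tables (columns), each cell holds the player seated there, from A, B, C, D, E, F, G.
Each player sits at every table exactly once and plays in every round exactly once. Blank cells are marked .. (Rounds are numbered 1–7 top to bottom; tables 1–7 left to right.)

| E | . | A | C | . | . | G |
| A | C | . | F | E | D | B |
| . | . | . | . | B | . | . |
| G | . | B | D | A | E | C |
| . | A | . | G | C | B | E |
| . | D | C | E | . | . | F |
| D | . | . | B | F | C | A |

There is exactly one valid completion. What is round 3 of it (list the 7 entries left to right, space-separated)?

Round 3, table 4: round 3 has {B} and table 4 has {B, C, D, E, F, G}, leaving only A.
Round 3, table 7: round 3 has {A, B} and table 7 has {A, B, C, E, F, G}, leaving only D.
Round 1, table 5: round 1 has {A, C, E, G} and table 5 has {A, B, C, E, F}, leaving only D.
Round 1, table 6: round 1 has {A, C, D, E, G} and table 6 has {B, C, D, E}, leaving only F.
Round 3, table 6: round 3 has {A, B, D} and table 6 has {B, C, D, E, F}, leaving only G.
Round 1, table 2: round 1 has {A, C, D, E, F, G} and table 2 has {A, C, D}, leaving only B.
Round 2, table 3: round 2 has {A, B, C, D, E, F} and table 3 has {A, B, C}, leaving only G.
Round 4, table 2: round 4 has {A, B, C, D, E, G} and table 2 has {A, B, C, D}, leaving only F.
Round 3, table 2: round 3 has {A, B, D, G} and table 2 has {A, B, C, D, F}, leaving only E.
Round 3, table 3: round 3 has {A, B, D, E, G} and table 3 has {A, B, C, G}, leaving only F.
Round 3, table 1: round 3 has {A, B, D, E, F, G} and table 1 has {A, D, E, G}, leaving only C.
So round 3 reads: C E F A B G D.

C E F A B G D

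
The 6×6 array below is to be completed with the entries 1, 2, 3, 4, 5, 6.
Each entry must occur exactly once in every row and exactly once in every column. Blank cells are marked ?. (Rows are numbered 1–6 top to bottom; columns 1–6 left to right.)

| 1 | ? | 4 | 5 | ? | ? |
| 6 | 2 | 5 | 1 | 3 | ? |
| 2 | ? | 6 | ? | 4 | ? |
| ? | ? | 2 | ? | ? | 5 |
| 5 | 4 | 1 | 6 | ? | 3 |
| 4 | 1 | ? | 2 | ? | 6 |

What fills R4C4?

4

Row 1, column 6: row 1 has {1, 4, 5} and column 6 has {3, 5, 6}, leaving only 2.
Row 1, column 5: row 1 has {1, 2, 4, 5} and column 5 has {3, 4}, leaving only 6.
Row 1, column 2: row 1 has {1, 2, 4, 5, 6} and column 2 has {1, 2, 4}, leaving only 3.
Row 2, column 6: row 2 has {1, 2, 3, 5, 6} and column 6 has {2, 3, 5, 6}, leaving only 4.
Row 3, column 2: row 3 has {2, 4, 6} and column 2 has {1, 2, 3, 4}, leaving only 5.
Row 3, column 4: row 3 has {2, 4, 5, 6} and column 4 has {1, 2, 5, 6}, leaving only 3.
Row 4 already has {2, 5} and column 4 already has {1, 2, 3, 5, 6}, so row 4, column 4 must be 4.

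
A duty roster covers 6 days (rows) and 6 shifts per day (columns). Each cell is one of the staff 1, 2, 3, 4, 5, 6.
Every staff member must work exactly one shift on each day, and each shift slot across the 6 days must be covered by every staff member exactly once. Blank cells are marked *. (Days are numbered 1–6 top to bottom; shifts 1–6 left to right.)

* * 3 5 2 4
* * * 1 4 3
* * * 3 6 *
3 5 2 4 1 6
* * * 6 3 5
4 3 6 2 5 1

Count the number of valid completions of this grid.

Day 1, shift 1: eliminating its day and shift leaves {1, 6}.
Day 1, shift 2: eliminating its day and shift leaves {1, 6}.
Day 2, shift 1: eliminating its day and shift leaves {2, 5, 6}.
Day 2, shift 2: eliminating its day and shift leaves {2, 6}.
Day 2, shift 3: eliminating its day and shift leaves {5}.
Day 3, shift 1: eliminating its day and shift leaves {1, 2, 5}.
Day 3, shift 2: eliminating its day and shift leaves {1, 2, 4}.
Day 3, shift 3: eliminating its day and shift leaves {1, 4, 5}.
Day 3, shift 6: eliminating its day and shift leaves {2}.
Day 5, shift 1: eliminating its day and shift leaves {1, 2}.
Day 5, shift 2: eliminating its day and shift leaves {1, 2, 4}.
Day 5, shift 3: eliminating its day and shift leaves {1, 4}.
Enumerating the assignments across these blanks that avoid any day or shift repeat gives 3 completions.

3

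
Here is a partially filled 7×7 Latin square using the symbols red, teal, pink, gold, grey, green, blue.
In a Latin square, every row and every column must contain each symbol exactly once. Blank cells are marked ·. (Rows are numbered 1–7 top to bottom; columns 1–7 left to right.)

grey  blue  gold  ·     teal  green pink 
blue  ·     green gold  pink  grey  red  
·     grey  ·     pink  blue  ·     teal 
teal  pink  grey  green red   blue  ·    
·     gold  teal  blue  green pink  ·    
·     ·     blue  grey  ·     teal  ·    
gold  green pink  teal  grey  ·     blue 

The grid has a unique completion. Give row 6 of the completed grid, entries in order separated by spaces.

pink red blue grey gold teal green

Row 6, column 2: row 6 has {teal, grey, blue} and column 2 has {pink, gold, grey, green, blue}, leaving only red.
Row 6, column 5: row 6 has {red, teal, grey, blue} and column 5 has {red, teal, pink, grey, green, blue}, leaving only gold.
Row 6, column 7: row 6 has {red, teal, gold, grey, blue} and column 7 has {red, teal, pink, blue}, leaving only green.
Row 6, column 1: row 6 has {red, teal, gold, grey, green, blue} and column 1 has {teal, gold, grey, blue}, leaving only pink.
So row 6 reads: pink red blue grey gold teal green.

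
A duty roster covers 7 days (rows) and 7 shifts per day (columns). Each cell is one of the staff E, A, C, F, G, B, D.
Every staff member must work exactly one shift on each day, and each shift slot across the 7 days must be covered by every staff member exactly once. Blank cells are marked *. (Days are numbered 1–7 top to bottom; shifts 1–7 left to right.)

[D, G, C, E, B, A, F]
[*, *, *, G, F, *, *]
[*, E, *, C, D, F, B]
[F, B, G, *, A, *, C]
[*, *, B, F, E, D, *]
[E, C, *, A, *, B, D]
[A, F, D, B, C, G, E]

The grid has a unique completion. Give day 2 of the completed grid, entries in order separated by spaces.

Day 2, shift 7: day 2 has {F, G} and shift 7 has {E, C, F, B, D}, leaving only A.
Day 2, shift 2: day 2 has {A, F, G} and shift 2 has {E, C, F, G, B}, leaving only D.
Day 2, shift 3: day 2 has {A, F, G, D} and shift 3 has {C, G, B, D}, leaving only E.
Day 2, shift 6: day 2 has {E, A, F, G, D} and shift 6 has {A, F, G, B, D}, leaving only C.
Day 2, shift 1: day 2 has {E, A, C, F, G, D} and shift 1 has {E, A, F, D}, leaving only B.
So day 2 reads: B D E G F C A.

B D E G F C A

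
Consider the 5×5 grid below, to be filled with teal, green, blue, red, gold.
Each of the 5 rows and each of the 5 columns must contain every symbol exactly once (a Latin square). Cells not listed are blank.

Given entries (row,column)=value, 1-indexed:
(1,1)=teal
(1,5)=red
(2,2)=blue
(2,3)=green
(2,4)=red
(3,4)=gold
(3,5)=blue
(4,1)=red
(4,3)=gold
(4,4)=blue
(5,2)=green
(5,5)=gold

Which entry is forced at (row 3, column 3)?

Row 1, column 2: row 1 has {teal, red} and column 2 has {green, blue}, leaving only gold.
Row 1, column 3: row 1 has {teal, red, gold} and column 3 has {green, gold}, leaving only blue.
Row 1, column 4: row 1 has {teal, blue, red, gold} and column 4 has {blue, red, gold}, leaving only green.
Row 2, column 1: row 2 has {green, blue, red} and column 1 has {teal, red}, leaving only gold.
Row 2, column 5: row 2 has {green, blue, red, gold} and column 5 has {blue, red, gold}, leaving only teal.
Row 3, column 1: row 3 has {blue, gold} and column 1 has {teal, red, gold}, leaving only green.
Row 4, column 2: row 4 has {blue, red, gold} and column 2 has {green, blue, gold}, leaving only teal.
Row 3, column 2: row 3 has {green, blue, gold} and column 2 has {teal, green, blue, gold}, leaving only red.
Row 3 already has {green, blue, red, gold} and column 3 already has {green, blue, gold}, so row 3, column 3 must be teal.

teal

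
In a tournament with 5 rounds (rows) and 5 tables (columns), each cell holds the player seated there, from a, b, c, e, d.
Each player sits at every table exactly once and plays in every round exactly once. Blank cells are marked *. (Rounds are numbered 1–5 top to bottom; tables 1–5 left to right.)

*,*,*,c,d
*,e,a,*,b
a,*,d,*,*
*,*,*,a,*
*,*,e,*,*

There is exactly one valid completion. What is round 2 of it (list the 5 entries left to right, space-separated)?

c e a d b

Round 2, table 4: round 2 has {a, b, e} and table 4 has {a, c}, leaving only d.
Round 2, table 1: round 2 has {a, b, e, d} and table 1 has {a}, leaving only c.
So round 2 reads: c e a d b.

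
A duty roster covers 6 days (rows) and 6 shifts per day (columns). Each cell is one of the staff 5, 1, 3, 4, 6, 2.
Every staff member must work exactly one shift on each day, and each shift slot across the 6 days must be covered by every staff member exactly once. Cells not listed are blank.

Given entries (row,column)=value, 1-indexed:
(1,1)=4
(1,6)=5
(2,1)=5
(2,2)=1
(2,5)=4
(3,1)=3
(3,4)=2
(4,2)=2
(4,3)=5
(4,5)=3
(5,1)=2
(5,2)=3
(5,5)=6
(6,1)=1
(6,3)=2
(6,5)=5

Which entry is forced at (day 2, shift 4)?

3

Day 1, shift 2: day 1 has {5, 4} and shift 2 has {1, 3, 2}, leaving only 6.
Day 3, shift 5: day 3 has {3, 2} and shift 5 has {5, 3, 4, 6}, leaving only 1.
Day 1, shift 5: day 1 has {5, 4, 6} and shift 5 has {5, 1, 3, 4, 6}, leaving only 2.
Day 4, shift 1: day 4 has {5, 3, 2} and shift 1 has {5, 1, 3, 4, 2}, leaving only 6.
Day 6, shift 2: day 6 has {5, 1, 2} and shift 2 has {1, 3, 6, 2}, leaving only 4.
Day 3, shift 2: day 3 has {1, 3, 2} and shift 2 has {1, 3, 4, 6, 2}, leaving only 5.
Day 2, shift 4 is narrowed to {3, 6}.
If it were 6, then day 6, shift 4 would be left with no valid symbol.
So day 2, shift 4 must be 3.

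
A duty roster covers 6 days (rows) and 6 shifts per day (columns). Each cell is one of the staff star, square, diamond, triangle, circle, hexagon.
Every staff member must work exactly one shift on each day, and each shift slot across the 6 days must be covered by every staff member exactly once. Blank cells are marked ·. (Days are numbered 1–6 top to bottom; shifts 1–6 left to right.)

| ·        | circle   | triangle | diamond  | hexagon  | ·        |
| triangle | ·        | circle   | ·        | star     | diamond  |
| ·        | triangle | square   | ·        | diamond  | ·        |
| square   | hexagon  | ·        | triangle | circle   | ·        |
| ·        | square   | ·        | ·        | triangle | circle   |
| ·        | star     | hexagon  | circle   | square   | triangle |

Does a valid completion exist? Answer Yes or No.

Day 2, shift 2: day 2 together with shift 2 already contain {star, square, diamond, triangle, circle, hexagon} — every symbol — so nothing can go there. The grid has no valid completion.

No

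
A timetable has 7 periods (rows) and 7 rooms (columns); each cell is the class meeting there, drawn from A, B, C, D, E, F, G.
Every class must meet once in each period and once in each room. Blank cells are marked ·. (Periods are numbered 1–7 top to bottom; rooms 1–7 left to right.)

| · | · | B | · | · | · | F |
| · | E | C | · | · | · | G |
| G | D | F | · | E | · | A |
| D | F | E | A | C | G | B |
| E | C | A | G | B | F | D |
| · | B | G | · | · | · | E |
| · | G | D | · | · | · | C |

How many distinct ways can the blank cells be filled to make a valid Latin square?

Period 1, room 1: eliminating its period and room leaves {A, C}.
Period 1, room 2: eliminating its period and room leaves {A}.
Period 1, room 4: eliminating its period and room leaves {C, D, E}.
Period 1, room 5: eliminating its period and room leaves {A, D, G}.
Period 1, room 6: eliminating its period and room leaves {A, C, D, E}.
Period 2, room 1: eliminating its period and room leaves {A, B, F}.
Period 2, room 4: eliminating its period and room leaves {B, D, F}.
Period 2, room 5: eliminating its period and room leaves {A, D, F}.
Period 2, room 6: eliminating its period and room leaves {A, B, D}.
Period 3, room 4: eliminating its period and room leaves {B, C}.
Period 3, room 6: eliminating its period and room leaves {B, C}.
Period 6, room 1: eliminating its period and room leaves {A, C, F}.
Period 6, room 4: eliminating its period and room leaves {C, D, F}.
Period 6, room 5: eliminating its period and room leaves {A, D, F}.
Period 6, room 6: eliminating its period and room leaves {A, C, D}.
Period 7, room 1: eliminating its period and room leaves {A, B, F}.
Period 7, room 4: eliminating its period and room leaves {B, E, F}.
Period 7, room 5: eliminating its period and room leaves {A, F}.
Period 7, room 6: eliminating its period and room leaves {A, B, E}.
Enumerating the assignments across these blanks that avoid any period or room repeat gives 10 completions.

10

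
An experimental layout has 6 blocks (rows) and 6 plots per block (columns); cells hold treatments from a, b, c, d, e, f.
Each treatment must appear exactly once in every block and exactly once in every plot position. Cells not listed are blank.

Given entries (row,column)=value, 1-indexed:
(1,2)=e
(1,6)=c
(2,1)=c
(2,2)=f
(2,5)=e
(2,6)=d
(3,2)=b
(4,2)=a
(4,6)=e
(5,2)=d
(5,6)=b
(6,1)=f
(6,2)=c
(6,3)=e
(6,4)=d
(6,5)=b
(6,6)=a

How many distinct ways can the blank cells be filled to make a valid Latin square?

34

Block 1, plot 1: eliminating its block and plot leaves {a, b, d}.
Block 1, plot 3: eliminating its block and plot leaves {a, b, d, f}.
Block 1, plot 4: eliminating its block and plot leaves {a, b, f}.
Block 1, plot 5: eliminating its block and plot leaves {a, d, f}.
Block 2, plot 3: eliminating its block and plot leaves {a, b}.
Block 2, plot 4: eliminating its block and plot leaves {a, b}.
Block 3, plot 1: eliminating its block and plot leaves {a, d, e}.
Block 3, plot 3: eliminating its block and plot leaves {a, c, d, f}.
Block 3, plot 4: eliminating its block and plot leaves {a, c, e, f}.
Block 3, plot 5: eliminating its block and plot leaves {a, c, d, f}.
Block 3, plot 6: eliminating its block and plot leaves {f}.
Block 4, plot 1: eliminating its block and plot leaves {b, d}.
Block 4, plot 3: eliminating its block and plot leaves {b, c, d, f}.
Block 4, plot 4: eliminating its block and plot leaves {b, c, f}.
Block 4, plot 5: eliminating its block and plot leaves {c, d, f}.
Block 5, plot 1: eliminating its block and plot leaves {a, e}.
Block 5, plot 3: eliminating its block and plot leaves {a, c, f}.
Block 5, plot 4: eliminating its block and plot leaves {a, c, e, f}.
Block 5, plot 5: eliminating its block and plot leaves {a, c, f}.
Enumerating the assignments across these blanks that avoid any block or plot repeat gives 34 completions.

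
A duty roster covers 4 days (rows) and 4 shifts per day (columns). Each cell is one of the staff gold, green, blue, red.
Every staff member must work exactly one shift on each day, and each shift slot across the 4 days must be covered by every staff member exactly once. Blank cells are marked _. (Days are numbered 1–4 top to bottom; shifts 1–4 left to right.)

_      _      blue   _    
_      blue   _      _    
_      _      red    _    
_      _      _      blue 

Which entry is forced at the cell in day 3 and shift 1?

Day 3, shift 1 is narrowed to {gold, green, blue}.
If it were gold, then day 3, shift 4 would be left with no valid symbol.
If it were green, then day 3, shift 4 would be left with no valid symbol.
So day 3, shift 1 must be blue.

blue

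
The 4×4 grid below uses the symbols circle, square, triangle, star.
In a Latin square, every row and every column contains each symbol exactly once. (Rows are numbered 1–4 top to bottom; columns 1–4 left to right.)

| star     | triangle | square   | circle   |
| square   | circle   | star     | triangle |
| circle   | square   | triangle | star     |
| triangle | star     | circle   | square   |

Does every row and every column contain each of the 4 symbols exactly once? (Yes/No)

Each row is a permutation of the 4 symbols, and so is each column.

Yes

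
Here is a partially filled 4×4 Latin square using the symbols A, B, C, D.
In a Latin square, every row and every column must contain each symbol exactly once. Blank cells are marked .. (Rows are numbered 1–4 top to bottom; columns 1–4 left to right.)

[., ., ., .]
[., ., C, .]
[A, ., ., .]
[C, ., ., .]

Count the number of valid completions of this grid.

16

Row 1, column 1: eliminating its row and column leaves {B, D}.
Row 1, column 2: eliminating its row and column leaves {A, B, C, D}.
Row 1, column 3: eliminating its row and column leaves {A, B, D}.
Row 1, column 4: eliminating its row and column leaves {A, B, C, D}.
Row 2, column 1: eliminating its row and column leaves {B, D}.
Row 2, column 2: eliminating its row and column leaves {A, B, D}.
Row 2, column 4: eliminating its row and column leaves {A, B, D}.
Row 3, column 2: eliminating its row and column leaves {B, C, D}.
Row 3, column 3: eliminating its row and column leaves {B, D}.
Row 3, column 4: eliminating its row and column leaves {B, C, D}.
Row 4, column 2: eliminating its row and column leaves {A, B, D}.
Row 4, column 3: eliminating its row and column leaves {A, B, D}.
Row 4, column 4: eliminating its row and column leaves {A, B, D}.
Enumerating the assignments across these blanks that avoid any row or column repeat gives 16 completions.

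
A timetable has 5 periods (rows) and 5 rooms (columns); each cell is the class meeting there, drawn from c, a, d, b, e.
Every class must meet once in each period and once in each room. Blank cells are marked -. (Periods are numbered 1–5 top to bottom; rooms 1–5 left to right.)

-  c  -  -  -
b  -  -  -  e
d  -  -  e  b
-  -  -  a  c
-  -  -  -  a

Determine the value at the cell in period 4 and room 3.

Period 1, room 5: period 1 has {c} and room 5 has {c, a, b, e}, leaving only d.
Period 1, room 4: period 1 has {c, d} and room 4 has {a, e}, leaving only b.
Period 3, room 2: period 3 has {d, b, e} and room 2 has {c}, leaving only a.
Period 2, room 2: period 2 has {b, e} and room 2 has {c, a}, leaving only d.
Period 2, room 4: period 2 has {d, b, e} and room 4 has {a, b, e}, leaving only c.
Period 2, room 3: period 2 has {c, d, b, e} and room 3 has {}, leaving only a.
Period 1, room 3: period 1 has {c, d, b} and room 3 has {a}, leaving only e.
Period 1, room 1: period 1 has {c, d, b, e} and room 1 has {d, b}, leaving only a.
Period 3, room 3: period 3 has {a, d, b, e} and room 3 has {a, e}, leaving only c.
Period 4, room 1: period 4 has {c, a} and room 1 has {a, d, b}, leaving only e.
Period 4, room 2: period 4 has {c, a, e} and room 2 has {c, a, d}, leaving only b.
Period 4 already has {c, a, b, e} and room 3 already has {c, a, e}, so period 4, room 3 must be d.

d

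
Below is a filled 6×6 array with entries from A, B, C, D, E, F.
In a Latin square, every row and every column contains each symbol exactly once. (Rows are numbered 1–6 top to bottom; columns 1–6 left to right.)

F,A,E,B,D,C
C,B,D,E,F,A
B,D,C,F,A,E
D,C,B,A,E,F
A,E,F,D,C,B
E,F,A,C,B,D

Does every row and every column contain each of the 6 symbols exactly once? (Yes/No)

Each row is a permutation of the 6 symbols, and so is each column.

Yes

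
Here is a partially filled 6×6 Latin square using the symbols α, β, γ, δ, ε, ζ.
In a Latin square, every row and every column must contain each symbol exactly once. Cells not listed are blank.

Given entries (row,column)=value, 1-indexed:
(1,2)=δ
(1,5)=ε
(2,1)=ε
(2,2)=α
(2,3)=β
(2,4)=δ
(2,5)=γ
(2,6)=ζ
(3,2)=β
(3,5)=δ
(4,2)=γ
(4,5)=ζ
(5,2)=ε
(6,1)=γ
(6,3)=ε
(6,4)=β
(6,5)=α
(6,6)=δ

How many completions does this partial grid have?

Row 1, column 1: eliminating its row and column leaves {α, β, ζ}.
Row 1, column 3: eliminating its row and column leaves {α, γ, ζ}.
Row 1, column 4: eliminating its row and column leaves {α, γ, ζ}.
Row 1, column 6: eliminating its row and column leaves {α, β, γ}.
Row 3, column 1: eliminating its row and column leaves {α, ζ}.
Row 3, column 3: eliminating its row and column leaves {α, γ, ζ}.
Row 3, column 4: eliminating its row and column leaves {α, γ, ε, ζ}.
Row 3, column 6: eliminating its row and column leaves {α, γ, ε}.
Row 4, column 1: eliminating its row and column leaves {α, β, δ}.
Row 4, column 3: eliminating its row and column leaves {α, δ}.
Row 4, column 4: eliminating its row and column leaves {α, ε}.
Row 4, column 6: eliminating its row and column leaves {α, β, ε}.
Row 5, column 1: eliminating its row and column leaves {α, β, δ, ζ}.
Row 5, column 3: eliminating its row and column leaves {α, γ, δ, ζ}.
Row 5, column 4: eliminating its row and column leaves {α, γ, ζ}.
Row 5, column 5: eliminating its row and column leaves {β}.
Row 5, column 6: eliminating its row and column leaves {α, β, γ}.
Row 6, column 2: eliminating its row and column leaves {ζ}.
Enumerating the assignments across these blanks that avoid any row or column repeat gives 16 completions.

16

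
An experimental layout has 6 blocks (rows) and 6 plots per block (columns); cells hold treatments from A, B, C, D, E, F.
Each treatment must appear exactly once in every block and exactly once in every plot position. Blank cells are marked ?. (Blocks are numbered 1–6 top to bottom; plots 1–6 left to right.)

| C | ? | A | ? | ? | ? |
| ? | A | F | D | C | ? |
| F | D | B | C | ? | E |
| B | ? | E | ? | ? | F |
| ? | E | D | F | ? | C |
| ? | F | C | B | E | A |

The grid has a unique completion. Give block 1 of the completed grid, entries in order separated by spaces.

C B A E F D

Block 1, plot 2: block 1 has {A, C} and plot 2 has {A, D, E, F}, leaving only B.
Block 1, plot 4: block 1 has {A, B, C} and plot 4 has {B, C, D, F}, leaving only E.
Block 1, plot 6: block 1 has {A, B, C, E} and plot 6 has {A, C, E, F}, leaving only D.
Block 1, plot 5: block 1 has {A, B, C, D, E} and plot 5 has {C, E}, leaving only F.
So block 1 reads: C B A E F D.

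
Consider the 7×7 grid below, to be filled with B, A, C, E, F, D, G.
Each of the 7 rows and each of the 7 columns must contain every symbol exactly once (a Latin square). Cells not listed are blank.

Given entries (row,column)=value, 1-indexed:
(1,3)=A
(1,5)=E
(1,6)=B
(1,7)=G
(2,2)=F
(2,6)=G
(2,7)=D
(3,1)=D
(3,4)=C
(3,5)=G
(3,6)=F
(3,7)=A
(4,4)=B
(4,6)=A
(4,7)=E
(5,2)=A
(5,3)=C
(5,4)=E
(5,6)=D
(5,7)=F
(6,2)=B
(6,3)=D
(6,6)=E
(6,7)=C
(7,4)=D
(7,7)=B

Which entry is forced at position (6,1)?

A

Row 1, column 4: row 1 has {B, A, E, G} and column 4 has {B, C, E, D}, leaving only F.
Row 1, column 1: row 1 has {B, A, E, F, G} and column 1 has {D}, leaving only C.
Row 1, column 2: row 1 has {B, A, C, E, F, G} and column 2 has {B, A, F}, leaving only D.
Row 2, column 4: row 2 has {F, D, G} and column 4 has {B, C, E, F, D}, leaving only A.
Row 3, column 2: row 3 has {A, C, F, D, G} and column 2 has {B, A, F, D}, leaving only E.
Row 3, column 3: row 3 has {A, C, E, F, D, G} and column 3 has {A, C, D}, leaving only B.
Row 2, column 3: row 2 has {A, F, D, G} and column 3 has {B, A, C, D}, leaving only E.
Row 2, column 1: row 2 has {A, E, F, D, G} and column 1 has {C, D}, leaving only B.
Row 2, column 5: row 2 has {B, A, E, F, D, G} and column 5 has {E, G}, leaving only C.
Row 5, column 1: row 5 has {A, C, E, F, D} and column 1 has {B, C, D}, leaving only G.
Row 4, column 1: row 4 has {B, A, E} and column 1 has {B, C, D, G}, leaving only F.
Row 6 already has {B, C, E, D} and column 1 already has {B, C, F, D, G}, so row 6, column 1 must be A.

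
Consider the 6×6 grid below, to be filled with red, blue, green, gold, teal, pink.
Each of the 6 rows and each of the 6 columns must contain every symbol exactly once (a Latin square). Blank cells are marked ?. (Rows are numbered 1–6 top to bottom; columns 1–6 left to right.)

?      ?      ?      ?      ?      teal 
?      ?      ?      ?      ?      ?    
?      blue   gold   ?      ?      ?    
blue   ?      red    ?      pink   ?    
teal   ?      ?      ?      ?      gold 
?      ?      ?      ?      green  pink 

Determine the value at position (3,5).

Row 4, column 6: row 4 has {red, blue, pink} and column 6 has {gold, teal, pink}, leaving only green.
Row 3, column 6: row 3 has {blue, gold} and column 6 has {green, gold, teal, pink}, leaving only red.
Row 3 already has {red, blue, gold} and column 5 already has {green, pink}, so row 3, column 5 must be teal.

teal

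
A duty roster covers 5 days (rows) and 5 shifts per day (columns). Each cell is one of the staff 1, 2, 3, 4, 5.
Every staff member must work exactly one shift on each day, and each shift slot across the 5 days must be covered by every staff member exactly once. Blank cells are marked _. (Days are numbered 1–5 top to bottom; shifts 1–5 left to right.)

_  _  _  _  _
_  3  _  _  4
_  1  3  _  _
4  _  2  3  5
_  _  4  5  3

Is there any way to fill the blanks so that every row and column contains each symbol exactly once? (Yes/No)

Day 4, shift 2: day 4 together with shift 2 already contain {1, 2, 3, 4, 5} — every symbol — so nothing can go there. The grid has no valid completion.

No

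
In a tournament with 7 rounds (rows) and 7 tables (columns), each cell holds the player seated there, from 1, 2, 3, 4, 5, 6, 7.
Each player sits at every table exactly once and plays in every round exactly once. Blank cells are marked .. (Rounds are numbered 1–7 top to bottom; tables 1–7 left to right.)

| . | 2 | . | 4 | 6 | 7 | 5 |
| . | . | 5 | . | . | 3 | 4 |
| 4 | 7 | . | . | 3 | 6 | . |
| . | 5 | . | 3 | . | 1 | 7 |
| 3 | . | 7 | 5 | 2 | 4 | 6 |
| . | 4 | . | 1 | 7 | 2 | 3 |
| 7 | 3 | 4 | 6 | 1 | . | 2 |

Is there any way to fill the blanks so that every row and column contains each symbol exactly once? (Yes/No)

No

Round 2, table 5: round 2 together with table 5 already contain {1, 2, 3, 4, 5, 6, 7} — every symbol — so nothing can go there. The grid has no valid completion.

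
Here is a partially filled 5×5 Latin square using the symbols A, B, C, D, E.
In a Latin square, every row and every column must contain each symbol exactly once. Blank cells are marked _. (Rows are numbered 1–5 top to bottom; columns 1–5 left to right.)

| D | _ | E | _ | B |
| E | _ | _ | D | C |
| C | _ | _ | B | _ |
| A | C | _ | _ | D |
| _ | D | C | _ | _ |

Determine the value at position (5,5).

E

Row 1, column 2: row 1 has {B, D, E} and column 2 has {C, D}, leaving only A.
Row 1, column 4: row 1 has {A, B, D, E} and column 4 has {B, D}, leaving only C.
Row 2, column 2: row 2 has {C, D, E} and column 2 has {A, C, D}, leaving only B.
Row 2, column 3: row 2 has {B, C, D, E} and column 3 has {C, E}, leaving only A.
Row 3, column 2: row 3 has {B, C} and column 2 has {A, B, C, D}, leaving only E.
Row 3, column 3: row 3 has {B, C, E} and column 3 has {A, C, E}, leaving only D.
Row 3, column 5: row 3 has {B, C, D, E} and column 5 has {B, C, D}, leaving only A.
Row 5 already has {C, D} and column 5 already has {A, B, C, D}, so row 5, column 5 must be E.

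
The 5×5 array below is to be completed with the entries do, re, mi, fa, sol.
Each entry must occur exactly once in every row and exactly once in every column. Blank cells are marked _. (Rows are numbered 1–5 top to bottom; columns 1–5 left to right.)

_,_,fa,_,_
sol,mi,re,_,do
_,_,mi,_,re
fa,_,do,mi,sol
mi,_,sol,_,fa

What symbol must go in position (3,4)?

sol

Row 1, column 5: row 1 has {fa} and column 5 has {do, re, fa, sol}, leaving only mi.
Row 2, column 4: row 2 has {do, re, mi, sol} and column 4 has {mi}, leaving only fa.
Row 3, column 1: row 3 has {re, mi} and column 1 has {mi, fa, sol}, leaving only do.
Row 3 already has {do, re, mi} and column 4 already has {mi, fa}, so row 3, column 4 must be sol.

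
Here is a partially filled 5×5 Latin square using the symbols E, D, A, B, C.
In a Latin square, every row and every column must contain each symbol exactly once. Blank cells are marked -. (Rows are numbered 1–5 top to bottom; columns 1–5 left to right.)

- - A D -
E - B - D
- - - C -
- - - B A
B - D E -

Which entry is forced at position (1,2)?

Row 1, column 1: row 1 has {D, A} and column 1 has {E, B}, leaving only C.
Row 2, column 4: row 2 has {E, D, B} and column 4 has {E, D, B, C}, leaving only A.
Row 2, column 2: row 2 has {E, D, A, B} and column 2 has {}, leaving only C.
Row 3, column 3: row 3 has {C} and column 3 has {D, A, B}, leaving only E.
Row 3, column 5: row 3 has {E, C} and column 5 has {D, A}, leaving only B.
Row 1, column 5: row 1 has {D, A, C} and column 5 has {D, A, B}, leaving only E.
Row 1 already has {E, D, A, C} and column 2 already has {C}, so row 1, column 2 must be B.

B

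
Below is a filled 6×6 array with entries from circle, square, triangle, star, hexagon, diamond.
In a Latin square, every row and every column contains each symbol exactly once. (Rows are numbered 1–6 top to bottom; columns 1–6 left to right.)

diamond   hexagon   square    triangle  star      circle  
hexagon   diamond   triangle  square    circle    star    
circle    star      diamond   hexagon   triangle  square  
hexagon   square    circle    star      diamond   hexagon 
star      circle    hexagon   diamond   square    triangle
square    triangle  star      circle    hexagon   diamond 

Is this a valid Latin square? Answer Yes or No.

No

Row 4 contains hexagon twice (at columns 1 and 6), so it is not a permutation.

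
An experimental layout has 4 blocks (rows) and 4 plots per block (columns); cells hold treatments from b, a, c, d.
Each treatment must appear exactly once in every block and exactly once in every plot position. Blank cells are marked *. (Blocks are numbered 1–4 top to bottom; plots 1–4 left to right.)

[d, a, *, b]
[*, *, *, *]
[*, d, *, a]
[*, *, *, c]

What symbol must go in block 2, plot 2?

Block 1, plot 3: block 1 has {b, a, d} and plot 3 has {}, leaving only c.
Block 2, plot 4: block 2 has {} and plot 4 has {b, a, c}, leaving only d.
Block 3, plot 3: block 3 has {a, d} and plot 3 has {c}, leaving only b.
Block 2, plot 3: block 2 has {d} and plot 3 has {b, c}, leaving only a.
Block 3, plot 1: block 3 has {b, a, d} and plot 1 has {d}, leaving only c.
Block 2, plot 1: block 2 has {a, d} and plot 1 has {c, d}, leaving only b.
Block 2 already has {b, a, d} and plot 2 already has {a, d}, so block 2, plot 2 must be c.

c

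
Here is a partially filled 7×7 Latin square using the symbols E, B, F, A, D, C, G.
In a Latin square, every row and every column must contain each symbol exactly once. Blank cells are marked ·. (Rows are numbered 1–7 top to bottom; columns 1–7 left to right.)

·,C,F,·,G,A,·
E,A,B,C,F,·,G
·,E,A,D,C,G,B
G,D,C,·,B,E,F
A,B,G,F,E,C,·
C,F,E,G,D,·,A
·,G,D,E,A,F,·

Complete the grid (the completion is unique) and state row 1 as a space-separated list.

D C F B G A E

Row 1, column 4: row 1 has {F, A, C, G} and column 4 has {E, F, D, C, G}, leaving only B.
Row 1, column 1: row 1 has {B, F, A, C, G} and column 1 has {E, A, C, G}, leaving only D.
Row 1, column 7: row 1 has {B, F, A, D, C, G} and column 7 has {B, F, A, G}, leaving only E.
So row 1 reads: D C F B G A E.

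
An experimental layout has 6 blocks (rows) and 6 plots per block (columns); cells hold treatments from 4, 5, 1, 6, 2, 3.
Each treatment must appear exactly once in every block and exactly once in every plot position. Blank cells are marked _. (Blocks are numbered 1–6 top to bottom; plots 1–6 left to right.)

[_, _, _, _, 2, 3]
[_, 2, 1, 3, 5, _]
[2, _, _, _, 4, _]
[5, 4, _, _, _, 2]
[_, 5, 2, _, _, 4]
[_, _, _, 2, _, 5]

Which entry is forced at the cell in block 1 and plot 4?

Block 2, plot 6: block 2 has {5, 1, 2, 3} and plot 6 has {4, 5, 2, 3}, leaving only 6.
Block 2, plot 1: block 2 has {5, 1, 6, 2, 3} and plot 1 has {5, 2}, leaving only 4.
Block 3, plot 6: block 3 has {4, 2} and plot 6 has {4, 5, 6, 2, 3}, leaving only 1.
Block 1, plot 4 is narrowed to {4, 5, 1, 6}.
If it were 5, then block 5, plot 4 would be left with no valid symbol.
If it were 1, then block 1, plot 2 would be left with no valid symbol.
If it were 6, then block 1, plot 2 would be left with no valid symbol.
So block 1, plot 4 must be 4.

4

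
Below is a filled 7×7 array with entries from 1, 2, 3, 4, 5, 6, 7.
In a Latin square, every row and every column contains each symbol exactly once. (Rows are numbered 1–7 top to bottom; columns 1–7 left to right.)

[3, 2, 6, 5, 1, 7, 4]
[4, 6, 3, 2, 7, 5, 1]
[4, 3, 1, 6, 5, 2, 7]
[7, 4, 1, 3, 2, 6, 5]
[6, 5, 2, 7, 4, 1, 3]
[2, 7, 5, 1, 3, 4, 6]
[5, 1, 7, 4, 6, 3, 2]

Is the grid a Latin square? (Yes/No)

Every row is a permutation, but column 3 contains 1 twice (at rows 3 and 4).

No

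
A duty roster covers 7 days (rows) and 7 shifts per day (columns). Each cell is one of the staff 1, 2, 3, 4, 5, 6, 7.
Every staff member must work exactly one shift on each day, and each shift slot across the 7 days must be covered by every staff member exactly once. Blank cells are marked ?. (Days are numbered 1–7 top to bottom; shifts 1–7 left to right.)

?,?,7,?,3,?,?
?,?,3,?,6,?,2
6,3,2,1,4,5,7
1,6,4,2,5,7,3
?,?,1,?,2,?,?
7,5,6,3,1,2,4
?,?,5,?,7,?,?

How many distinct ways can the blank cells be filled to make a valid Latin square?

Day 1, shift 1: eliminating its day and shift leaves {2, 4, 5}.
Day 1, shift 2: eliminating its day and shift leaves {1, 2, 4}.
Day 1, shift 4: eliminating its day and shift leaves {4, 5, 6}.
Day 1, shift 6: eliminating its day and shift leaves {1, 4, 6}.
Day 1, shift 7: eliminating its day and shift leaves {1, 5, 6}.
Day 2, shift 1: eliminating its day and shift leaves {4, 5}.
Day 2, shift 2: eliminating its day and shift leaves {1, 4, 7}.
Day 2, shift 4: eliminating its day and shift leaves {4, 5, 7}.
Day 2, shift 6: eliminating its day and shift leaves {1, 4}.
Day 5, shift 1: eliminating its day and shift leaves {3, 4, 5}.
Day 5, shift 2: eliminating its day and shift leaves {4, 7}.
Day 5, shift 4: eliminating its day and shift leaves {4, 5, 6, 7}.
Day 5, shift 6: eliminating its day and shift leaves {3, 4, 6}.
Day 5, shift 7: eliminating its day and shift leaves {5, 6}.
Day 7, shift 1: eliminating its day and shift leaves {2, 3, 4}.
Day 7, shift 2: eliminating its day and shift leaves {1, 2, 4}.
Day 7, shift 4: eliminating its day and shift leaves {4, 6}.
Day 7, shift 6: eliminating its day and shift leaves {1, 3, 4, 6}.
Day 7, shift 7: eliminating its day and shift leaves {1, 6}.
Enumerating the assignments across these blanks that avoid any day or shift repeat gives 15 completions.

15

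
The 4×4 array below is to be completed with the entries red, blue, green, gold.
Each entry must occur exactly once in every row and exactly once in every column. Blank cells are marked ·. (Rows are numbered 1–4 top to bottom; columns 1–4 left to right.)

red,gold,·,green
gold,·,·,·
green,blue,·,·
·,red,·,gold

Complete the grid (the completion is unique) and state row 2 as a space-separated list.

gold green red blue

Row 2, column 2: row 2 has {gold} and column 2 has {red, blue, gold}, leaving only green.
Row 1, column 3: row 1 has {red, green, gold} and column 3 has {}, leaving only blue.
Row 2, column 3: row 2 has {green, gold} and column 3 has {blue}, leaving only red.
Row 2, column 4: row 2 has {red, green, gold} and column 4 has {green, gold}, leaving only blue.
So row 2 reads: gold green red blue.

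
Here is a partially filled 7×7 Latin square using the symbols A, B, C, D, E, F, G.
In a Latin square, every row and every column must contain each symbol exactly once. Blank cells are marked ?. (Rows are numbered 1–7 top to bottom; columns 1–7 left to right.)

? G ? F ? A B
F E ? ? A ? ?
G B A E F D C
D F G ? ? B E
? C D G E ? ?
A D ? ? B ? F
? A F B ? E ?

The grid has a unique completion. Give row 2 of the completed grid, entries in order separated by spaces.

Row 4, column 5: row 4 has {B, D, E, F, G} and column 5 has {A, B, E, F}, leaving only C.
Row 1, column 5: row 1 has {A, B, F, G} and column 5 has {A, B, C, E, F}, leaving only D.
Row 4, column 4: row 4 has {B, C, D, E, F, G} and column 4 has {B, E, F, G}, leaving only A.
Row 5, column 1: row 5 has {C, D, E, G} and column 1 has {A, D, F, G}, leaving only B.
Row 5, column 6: row 5 has {B, C, D, E, G} and column 6 has {A, B, D, E}, leaving only F.
Row 5, column 7: row 5 has {B, C, D, E, F, G} and column 7 has {B, C, E, F}, leaving only A.
Row 6, column 4: row 6 has {A, B, D, F} and column 4 has {A, B, E, F, G}, leaving only C.
Row 2, column 4: row 2 has {A, E, F} and column 4 has {A, B, C, E, F, G}, leaving only D.
Row 2, column 7: row 2 has {A, D, E, F} and column 7 has {A, B, C, E, F}, leaving only G.
Row 2, column 6: row 2 has {A, D, E, F, G} and column 6 has {A, B, D, E, F}, leaving only C.
Row 2, column 3: row 2 has {A, C, D, E, F, G} and column 3 has {A, D, F, G}, leaving only B.
So row 2 reads: F E B D A C G.

F E B D A C G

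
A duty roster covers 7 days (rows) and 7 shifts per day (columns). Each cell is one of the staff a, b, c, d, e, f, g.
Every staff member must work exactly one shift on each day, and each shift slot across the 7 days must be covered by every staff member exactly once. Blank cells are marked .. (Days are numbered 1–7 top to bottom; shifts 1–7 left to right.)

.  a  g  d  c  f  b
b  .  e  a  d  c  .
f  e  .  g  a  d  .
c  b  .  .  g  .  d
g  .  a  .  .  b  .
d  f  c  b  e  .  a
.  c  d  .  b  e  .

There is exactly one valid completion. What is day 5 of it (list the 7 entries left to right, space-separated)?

g d a c f b e

Day 5, shift 2: day 5 has {a, b, g} and shift 2 has {a, b, c, e, f}, leaving only d.
Day 5, shift 5: day 5 has {a, b, d, g} and shift 5 has {a, b, c, d, e, g}, leaving only f.
Day 1, shift 1: day 1 has {a, b, c, d, f, g} and shift 1 has {b, c, d, f, g}, leaving only e.
Day 2, shift 2: day 2 has {a, b, c, d, e} and shift 2 has {a, b, c, d, e, f}, leaving only g.
Day 2, shift 7: day 2 has {a, b, c, d, e, g} and shift 7 has {a, b, d}, leaving only f.
Day 3, shift 3: day 3 has {a, d, e, f, g} and shift 3 has {a, c, d, e, g}, leaving only b.
Day 3, shift 7: day 3 has {a, b, d, e, f, g} and shift 7 has {a, b, d, f}, leaving only c.
Day 5, shift 7: day 5 has {a, b, d, f, g} and shift 7 has {a, b, c, d, f}, leaving only e.
Day 5, shift 4: day 5 has {a, b, d, e, f, g} and shift 4 has {a, b, d, g}, leaving only c.
So day 5 reads: g d a c f b e.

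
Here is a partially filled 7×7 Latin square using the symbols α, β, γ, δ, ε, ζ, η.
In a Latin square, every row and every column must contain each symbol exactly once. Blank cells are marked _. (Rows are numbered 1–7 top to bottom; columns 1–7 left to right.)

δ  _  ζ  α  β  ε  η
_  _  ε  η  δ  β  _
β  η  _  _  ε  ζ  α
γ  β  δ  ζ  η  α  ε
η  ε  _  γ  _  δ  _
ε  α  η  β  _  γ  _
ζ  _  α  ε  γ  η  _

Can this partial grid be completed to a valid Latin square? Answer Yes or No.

No row or column among the givens repeats a symbol, and propagating forced cells runs into no contradiction.
One valid completion exists (for instance, δ γ ζ α β ε η / α ζ ε η δ β γ / β η γ δ ε ζ α / γ β δ ζ η α ε / η ε β γ α δ ζ / ε α η β ζ γ δ / ζ δ α ε γ η β).

Yes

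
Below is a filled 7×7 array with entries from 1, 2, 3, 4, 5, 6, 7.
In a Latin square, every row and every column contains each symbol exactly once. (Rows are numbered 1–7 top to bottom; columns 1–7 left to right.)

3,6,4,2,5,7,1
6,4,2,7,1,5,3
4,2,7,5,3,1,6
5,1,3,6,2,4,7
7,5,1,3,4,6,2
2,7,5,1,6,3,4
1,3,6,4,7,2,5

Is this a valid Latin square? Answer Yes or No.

Yes

Each row is a permutation of the 7 symbols, and so is each column.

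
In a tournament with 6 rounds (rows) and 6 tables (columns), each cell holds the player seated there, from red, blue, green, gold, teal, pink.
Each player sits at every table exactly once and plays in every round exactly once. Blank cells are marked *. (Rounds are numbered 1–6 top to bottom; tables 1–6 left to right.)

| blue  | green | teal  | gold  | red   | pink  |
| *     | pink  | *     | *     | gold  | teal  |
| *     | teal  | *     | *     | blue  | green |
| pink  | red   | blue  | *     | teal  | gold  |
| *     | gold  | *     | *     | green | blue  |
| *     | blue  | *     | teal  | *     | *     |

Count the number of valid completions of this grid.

3

Round 2, table 1: eliminating its round and table leaves {red, green}.
Round 2, table 3: eliminating its round and table leaves {red, green}.
Round 2, table 4: eliminating its round and table leaves {red, blue, green}.
Round 3, table 1: eliminating its round and table leaves {red, gold}.
Round 3, table 3: eliminating its round and table leaves {red, gold, pink}.
Round 3, table 4: eliminating its round and table leaves {red, pink}.
Round 4, table 4: eliminating its round and table leaves {green}.
Round 5, table 1: eliminating its round and table leaves {red, teal}.
Round 5, table 3: eliminating its round and table leaves {red, pink}.
Round 5, table 4: eliminating its round and table leaves {red, pink}.
Round 6, table 1: eliminating its round and table leaves {red, green, gold}.
Round 6, table 3: eliminating its round and table leaves {red, green, gold, pink}.
Round 6, table 5: eliminating its round and table leaves {pink}.
Round 6, table 6: eliminating its round and table leaves {red}.
Enumerating the assignments across these blanks that avoid any round or table repeat gives 3 completions.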